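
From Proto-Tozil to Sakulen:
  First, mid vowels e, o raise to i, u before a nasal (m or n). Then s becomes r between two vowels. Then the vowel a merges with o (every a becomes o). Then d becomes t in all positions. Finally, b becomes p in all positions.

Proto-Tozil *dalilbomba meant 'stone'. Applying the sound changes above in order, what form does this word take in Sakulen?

tolilpumpo

Sakulen: *dalilbomba > dalilbumba > dolilbumbo > tolilbumbo > tolilpumpo  (by pre-nasal raising, vowel merger, unconditioned shift, unconditioned shift)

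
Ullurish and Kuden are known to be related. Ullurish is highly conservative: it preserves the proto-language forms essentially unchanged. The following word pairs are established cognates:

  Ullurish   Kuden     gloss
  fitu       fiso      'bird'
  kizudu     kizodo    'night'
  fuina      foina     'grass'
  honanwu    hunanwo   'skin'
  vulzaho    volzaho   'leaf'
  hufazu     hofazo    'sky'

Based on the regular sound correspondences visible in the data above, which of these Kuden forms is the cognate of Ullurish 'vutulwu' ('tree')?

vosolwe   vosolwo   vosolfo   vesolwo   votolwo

vosolwo

kizudu ~ kizodo, vulzaho ~ volzaho — Ullurish u corresponds to Kuden o after a consonant, before a consonant other than r, m, n, p, b, f, v.
fitu ~ fiso — Ullurish t corresponds to Kuden s between vowels (before a back vowel).
fitu ~ fiso, kizudu ~ kizodo — Ullurish u corresponds to Kuden o word-finally.
Applying these to Ullurish 'vutulwu':
  vutulwu → votulwu   (u→o after a consonant, before a consonant other than r, m, n, p, b, f, v)
  votulwu → vosulwu   (t→s between vowels (before a back vowel))
  vosulwu → vosolwu   (u→o after a consonant, before a consonant other than r, m, n, p, b, f, v)
  vosolwu → vosolwo   (u→o word-finally)
So the Kuden cognate is 'vosolwo'.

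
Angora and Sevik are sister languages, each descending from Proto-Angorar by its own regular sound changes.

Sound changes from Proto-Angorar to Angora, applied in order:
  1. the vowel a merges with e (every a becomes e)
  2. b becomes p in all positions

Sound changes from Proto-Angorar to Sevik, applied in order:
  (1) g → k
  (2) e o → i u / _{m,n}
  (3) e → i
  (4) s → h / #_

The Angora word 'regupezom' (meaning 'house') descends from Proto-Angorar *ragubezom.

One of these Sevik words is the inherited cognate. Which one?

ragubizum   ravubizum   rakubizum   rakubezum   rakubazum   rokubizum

Sevik: *ragubezom > rakubezom > rakubezum > rakubizum  (by unconditioned shift, pre-nasal raising, vowel merger)
Among the options, 'rakubizum' alone shows every Sevik change applied in order.

rakubizum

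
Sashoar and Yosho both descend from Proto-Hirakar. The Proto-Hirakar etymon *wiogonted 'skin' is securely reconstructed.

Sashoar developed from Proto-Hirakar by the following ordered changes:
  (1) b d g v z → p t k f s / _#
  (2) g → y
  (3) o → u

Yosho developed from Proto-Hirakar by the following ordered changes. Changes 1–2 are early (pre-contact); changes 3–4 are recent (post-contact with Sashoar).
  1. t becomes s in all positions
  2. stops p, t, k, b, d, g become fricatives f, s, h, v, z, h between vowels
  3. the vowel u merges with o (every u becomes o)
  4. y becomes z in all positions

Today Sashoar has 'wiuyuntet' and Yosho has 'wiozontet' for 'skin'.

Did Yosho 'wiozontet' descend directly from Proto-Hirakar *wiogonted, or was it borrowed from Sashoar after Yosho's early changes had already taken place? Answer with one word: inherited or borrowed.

borrowed

If inherited, *wiogonted would pass through all of Yosho's changes:
Yosho: start from *wiogonted.
  rule 1 (unconditioned shift): wiogonted → wiogonsed
  rule 2 (intervocalic lenition): wiogonsed → wiohonsed
  rule 3: no change — wiohonsed
  rule 4: no change — wiohonsed
  ⇒ Yosho wiohonsed
If borrowed from Sashoar 'wiuyuntet' after the early changes, it would undergo only the recent ones:
  rule 3 (vowel merger): wiuyuntet → wioyontet
  rule 4 (unconditioned shift): wioyontet → wiozontet
  ⇒ as a loan: wiozontet
Yosho 'wiozontet' matches the loan outcome 'wiozontet', not the inherited 'wiohonsed' — it skipped the early Yosho changes, so it was borrowed from Sashoar.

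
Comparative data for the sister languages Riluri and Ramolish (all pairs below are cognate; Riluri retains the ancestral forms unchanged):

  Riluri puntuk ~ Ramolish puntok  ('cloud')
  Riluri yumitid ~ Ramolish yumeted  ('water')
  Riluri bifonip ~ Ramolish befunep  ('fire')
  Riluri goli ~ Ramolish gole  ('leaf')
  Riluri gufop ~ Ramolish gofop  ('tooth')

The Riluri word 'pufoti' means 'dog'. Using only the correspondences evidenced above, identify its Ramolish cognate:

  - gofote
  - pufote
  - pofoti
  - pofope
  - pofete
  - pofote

gufop ~ gofop — Riluri u corresponds to Ramolish o after a consonant, before a labial obstruent.
goli ~ gole — Riluri i corresponds to Ramolish e word-finally.
Applying these to Riluri 'pufoti':
  pufoti → pofoti   (u→o after a consonant, before a labial obstruent)
  pofoti → pofote   (i→e word-finally)
So the Ramolish cognate is 'pofote'.

pofote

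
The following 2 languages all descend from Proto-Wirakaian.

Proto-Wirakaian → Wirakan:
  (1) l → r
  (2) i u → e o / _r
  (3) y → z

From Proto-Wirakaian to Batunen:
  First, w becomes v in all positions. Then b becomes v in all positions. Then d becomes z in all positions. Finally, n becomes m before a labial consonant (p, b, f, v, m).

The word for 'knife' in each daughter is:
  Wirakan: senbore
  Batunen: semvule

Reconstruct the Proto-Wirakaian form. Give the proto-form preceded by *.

*senbule

Position 6: Wirakan has r, Batunen has l. Batunen preserves l here (none of its changes turn any other segment into l), so the proto-segment is *l.
Position 5: Wirakan has o, Batunen has u. Batunen preserves u here (none of its changes turn any other segment into u), so the proto-segment is *u.
Position 4: Wirakan has b, Batunen has v. Wirakan preserves b here (none of its changes turn any other segment into b), so the proto-segment is *b.
Verify the candidate proto-form against each daughter:
Wirakan: *senbule
  senbule → senbure   [unconditioned shift]
  senbure → senbore   [pre-rhotic lowering]
  senbore (rule 3 does not apply)
  giving Wirakan senbore.
Batunen: *senbule > senvule > semvule  (by unconditioned shift, nasal place assimilation)
*senbule is the unique common source.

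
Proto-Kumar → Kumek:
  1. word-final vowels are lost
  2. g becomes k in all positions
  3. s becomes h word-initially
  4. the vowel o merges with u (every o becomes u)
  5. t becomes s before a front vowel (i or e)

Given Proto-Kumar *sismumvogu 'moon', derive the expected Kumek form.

Kumek: *sismumvogu > sismumvog > sismumvok > hismumvok > hismumvuk  (by apocope, unconditioned shift, debuccalisation, vowel merger)

hismumvuk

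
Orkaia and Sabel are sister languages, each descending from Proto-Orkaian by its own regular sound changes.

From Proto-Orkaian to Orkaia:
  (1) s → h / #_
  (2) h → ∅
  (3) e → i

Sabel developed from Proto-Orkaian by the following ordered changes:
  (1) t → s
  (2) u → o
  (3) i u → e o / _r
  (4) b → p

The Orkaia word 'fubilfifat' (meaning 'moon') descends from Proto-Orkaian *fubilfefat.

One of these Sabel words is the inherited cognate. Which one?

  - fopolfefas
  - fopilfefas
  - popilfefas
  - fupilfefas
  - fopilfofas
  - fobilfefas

fopilfefas

Sabel: *fubilfefat
  fubilfefat → fubilfefas   [unconditioned shift]
  fubilfefas → fobilfefas   [vowel merger]
  fobilfefas (rule 3 does not apply)
  fobilfefas → fopilfefas   [unconditioned shift]
  giving Sabel fopilfefas.
Only 'fopilfefas' matches the regular Sabel development of *fubilfefat.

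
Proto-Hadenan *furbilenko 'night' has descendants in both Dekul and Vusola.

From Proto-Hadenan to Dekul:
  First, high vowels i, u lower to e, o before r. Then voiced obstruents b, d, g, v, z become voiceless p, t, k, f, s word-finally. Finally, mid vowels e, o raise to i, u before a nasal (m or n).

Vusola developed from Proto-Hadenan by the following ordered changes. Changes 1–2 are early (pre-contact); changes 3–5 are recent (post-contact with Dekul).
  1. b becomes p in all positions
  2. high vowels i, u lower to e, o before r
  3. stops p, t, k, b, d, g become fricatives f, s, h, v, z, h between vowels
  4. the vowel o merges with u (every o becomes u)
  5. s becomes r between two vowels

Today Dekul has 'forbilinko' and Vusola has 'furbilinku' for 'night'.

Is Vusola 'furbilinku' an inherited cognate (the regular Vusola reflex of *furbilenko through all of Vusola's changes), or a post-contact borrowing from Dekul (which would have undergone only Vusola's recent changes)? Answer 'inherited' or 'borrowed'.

If inherited, *furbilenko would pass through all of Vusola's changes:
Vusola: *furbilenko
  furbilenko → furpilenko   [unconditioned shift]
  furpilenko → forpilenko   [pre-rhotic lowering]
  forpilenko (rule 3 does not apply)
  forpilenko → furpilenku   [vowel merger]
  furpilenku (rule 5 does not apply)
  giving Vusola furpilenku.
If borrowed from Dekul 'forbilinko' after the early changes, it would undergo only the recent ones:
  rule 3 (intervocalic lenition): no change (forbilinko)
  rule 4 (vowel merger): forbilinko → furbilinku
  rule 5 (rhotacism): no change (furbilinku)
  ⇒ as a loan: furbilinku
Vusola 'furbilinku' matches the loan outcome 'furbilinku', not the inherited 'furpilenku' — it skipped the early Vusola changes, so it was borrowed from Dekul.

borrowed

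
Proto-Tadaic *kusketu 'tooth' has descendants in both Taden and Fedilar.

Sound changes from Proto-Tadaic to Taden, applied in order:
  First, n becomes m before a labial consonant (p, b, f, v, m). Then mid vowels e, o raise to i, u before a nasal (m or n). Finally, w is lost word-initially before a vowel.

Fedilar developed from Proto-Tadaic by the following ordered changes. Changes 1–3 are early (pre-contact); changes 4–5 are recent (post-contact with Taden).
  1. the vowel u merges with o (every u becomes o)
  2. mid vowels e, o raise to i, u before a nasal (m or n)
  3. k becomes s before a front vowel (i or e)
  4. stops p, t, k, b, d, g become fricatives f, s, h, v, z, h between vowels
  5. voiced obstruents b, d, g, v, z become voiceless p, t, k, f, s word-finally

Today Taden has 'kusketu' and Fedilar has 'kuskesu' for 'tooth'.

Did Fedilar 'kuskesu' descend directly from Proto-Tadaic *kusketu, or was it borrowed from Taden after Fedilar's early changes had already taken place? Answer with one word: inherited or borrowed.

borrowed

If inherited, *kusketu would pass through all of Fedilar's changes:
Fedilar: *kusketu > kosketo > kosseto > kosseso  (by vowel merger, palatalisation, intervocalic lenition)
If borrowed from Taden 'kusketu' after the early changes, it would undergo only the recent ones:
  rule 4 (intervocalic lenition): kusketu → kuskesu
  rule 5 (final devoicing): no change (kuskesu)
  ⇒ as a loan: kuskesu
Fedilar 'kuskesu' matches the loan outcome 'kuskesu', not the inherited 'kosseso' — it skipped the early Fedilar changes, so it was borrowed from Taden.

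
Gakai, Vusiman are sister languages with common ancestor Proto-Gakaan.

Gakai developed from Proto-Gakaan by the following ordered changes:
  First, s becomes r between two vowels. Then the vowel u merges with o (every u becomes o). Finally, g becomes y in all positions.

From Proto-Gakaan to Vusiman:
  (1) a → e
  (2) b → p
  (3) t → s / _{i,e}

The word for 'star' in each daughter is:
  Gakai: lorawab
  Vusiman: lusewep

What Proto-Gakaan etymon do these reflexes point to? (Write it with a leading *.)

Position 6: Gakai has a, Vusiman has e. Gakai preserves a here (none of its changes turn any other segment into a), so the proto-segment is *a.
Position 3: Gakai has r, Vusiman has s. Taking the neighbouring segments as reconstructed: Gakai r could go back to *s or *r; Vusiman s could go back to *t or *s — the one source consistent with every daughter is *s.
Continuing position by position gives *lusawab; check it forward:
Gakai: *lusawab
  lusawab → lurawab   [rhotacism]
  lurawab → lorawab   [vowel merger]
  lorawab (rule 3 does not apply)
  giving Gakai lorawab.
Vusiman: *lusawab > luseweb > lusewep  (by vowel merger, unconditioned shift)
*lusawab is the unique common source.

*lusawab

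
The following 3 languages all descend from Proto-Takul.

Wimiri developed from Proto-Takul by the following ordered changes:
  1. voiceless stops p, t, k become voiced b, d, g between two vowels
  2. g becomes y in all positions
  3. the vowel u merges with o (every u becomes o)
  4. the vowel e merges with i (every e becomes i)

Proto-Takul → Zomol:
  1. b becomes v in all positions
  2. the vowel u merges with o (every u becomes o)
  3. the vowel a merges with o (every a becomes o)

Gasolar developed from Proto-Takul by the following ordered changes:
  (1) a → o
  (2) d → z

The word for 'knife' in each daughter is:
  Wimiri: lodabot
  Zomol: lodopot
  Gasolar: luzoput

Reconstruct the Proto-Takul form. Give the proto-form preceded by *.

Position 2: Wimiri has o, Zomol has o, Gasolar has u. Gasolar preserves u here (none of its changes turn any other segment into u), so the proto-segment is *u.
Position 4: Wimiri has a, Zomol has o, Gasolar has o. Wimiri preserves a here (none of its changes turn any other segment into a), so the proto-segment is *a.
Verify the candidate proto-form against each daughter:
Wimiri: *ludaput
  ludaput → ludabut   [intervocalic voicing]
  ludabut (rule 2 does not apply)
  ludabut → lodabot   [vowel merger]
  lodabot (rule 4 does not apply)
  giving Wimiri lodabot.
Zomol: *ludaput > lodapot > lodopot  (by vowel merger, vowel merger)
Gasolar: *ludaput > ludoput > luzoput  (by vowel merger, unconditioned shift)
Only *ludaput yields all of Wimiri lodabot, Zomol lodopot, Gasolar luzoput.

*ludaput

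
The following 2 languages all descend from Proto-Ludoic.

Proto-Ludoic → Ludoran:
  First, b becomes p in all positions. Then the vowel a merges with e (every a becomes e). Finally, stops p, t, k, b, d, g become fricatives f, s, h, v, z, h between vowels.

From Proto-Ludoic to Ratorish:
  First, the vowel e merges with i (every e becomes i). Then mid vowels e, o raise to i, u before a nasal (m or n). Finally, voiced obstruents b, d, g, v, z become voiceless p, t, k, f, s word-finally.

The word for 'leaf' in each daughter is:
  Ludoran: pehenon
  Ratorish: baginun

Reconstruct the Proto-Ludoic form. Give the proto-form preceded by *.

Position 2: Ludoran has e, Ratorish has a. Ratorish preserves a here (none of its changes turn any other segment into a), so the proto-segment is *a.
Position 4: Ludoran has e, Ratorish has i. Taking the neighbouring segments as reconstructed: Ludoran e could go back to *a or *e; Ratorish i could go back to *e or *i — the one source consistent with every daughter is *e.
Position 1: Ludoran has p, Ratorish has b. Ratorish preserves b here (none of its changes turn any other segment into b), so the proto-segment is *b.
This points to *bagenon. Verify forward in each daughter:
Ludoran: start from *bagenon.
  rule 1 (unconditioned shift): bagenon → pagenon
  rule 2 (vowel merger): pagenon → pegenon
  rule 3 (intervocalic lenition): pegenon → pehenon
  ⇒ Ludoran pehenon
Ratorish: *bagenon
  bagenon → baginon   [vowel merger]
  baginon → baginun   [pre-nasal raising]
  baginun (rule 3 does not apply)
  giving Ratorish baginun.
No other proto-form is consistent with every reflex, so the reconstruction is *bagenon.

*bagenon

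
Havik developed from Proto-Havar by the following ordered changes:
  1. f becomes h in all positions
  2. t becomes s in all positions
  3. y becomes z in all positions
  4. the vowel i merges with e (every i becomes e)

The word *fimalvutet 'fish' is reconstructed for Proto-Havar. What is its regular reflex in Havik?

Havik: start from *fimalvutet.
  rule 1 (unconditioned shift): fimalvutet → himalvutet
  rule 2 (unconditioned shift): himalvutet → himalvuses
  rule 3: no change — himalvuses
  rule 4 (vowel merger): himalvuses → hemalvuses
  ⇒ Havik hemalvuses

hemalvuses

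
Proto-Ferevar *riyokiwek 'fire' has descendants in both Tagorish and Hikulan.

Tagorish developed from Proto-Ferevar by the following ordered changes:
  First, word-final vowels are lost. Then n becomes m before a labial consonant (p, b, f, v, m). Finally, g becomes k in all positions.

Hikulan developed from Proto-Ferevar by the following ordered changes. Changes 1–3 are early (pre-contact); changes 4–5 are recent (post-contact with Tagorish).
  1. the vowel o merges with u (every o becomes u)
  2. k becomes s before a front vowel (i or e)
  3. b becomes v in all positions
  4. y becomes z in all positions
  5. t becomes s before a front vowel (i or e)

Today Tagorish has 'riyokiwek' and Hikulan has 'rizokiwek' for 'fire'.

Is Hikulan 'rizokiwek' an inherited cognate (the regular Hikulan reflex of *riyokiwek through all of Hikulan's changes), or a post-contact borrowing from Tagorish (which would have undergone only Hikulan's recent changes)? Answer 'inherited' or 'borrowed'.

If inherited, *riyokiwek would pass through all of Hikulan's changes:
Hikulan: *riyokiwek
  riyokiwek → riyukiwek   [vowel merger]
  riyukiwek → riyusiwek   [palatalisation]
  riyusiwek (rule 3 does not apply)
  riyusiwek → rizusiwek   [unconditioned shift]
  rizusiwek (rule 5 does not apply)
  giving Hikulan rizusiwek.
If borrowed from Tagorish 'riyokiwek' after the early changes, it would undergo only the recent ones:
  rule 4 (unconditioned shift): riyokiwek → rizokiwek
  rule 5 (palatalisation): no change (rizokiwek)
  ⇒ as a loan: rizokiwek
Hikulan 'rizokiwek' matches the loan outcome 'rizokiwek', not the inherited 'rizusiwek' — it skipped the early Hikulan changes, so it was borrowed from Tagorish.

borrowed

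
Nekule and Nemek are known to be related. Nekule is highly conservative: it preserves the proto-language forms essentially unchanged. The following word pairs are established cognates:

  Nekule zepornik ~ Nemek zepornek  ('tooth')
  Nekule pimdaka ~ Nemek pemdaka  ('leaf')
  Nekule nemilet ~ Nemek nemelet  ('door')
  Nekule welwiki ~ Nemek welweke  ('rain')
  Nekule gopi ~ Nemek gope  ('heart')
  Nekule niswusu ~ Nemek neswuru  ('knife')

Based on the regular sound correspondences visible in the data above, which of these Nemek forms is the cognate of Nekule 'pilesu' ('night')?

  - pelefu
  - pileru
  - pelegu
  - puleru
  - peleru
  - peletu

peleru

zepornik ~ zepornek, nemilet ~ nemelet — Nekule i corresponds to Nemek e after a consonant, before a consonant other than r, m, n, p, b, f, v.
niswusu ~ neswuru — Nekule s corresponds to Nemek r between vowels (before a back vowel).
Applying these to Nekule 'pilesu':
  pilesu → pelesu   (i→e after a consonant, before a consonant other than r, m, n, p, b, f, v)
  pelesu → peleru   (s→r between vowels (before a back vowel))
So the Nemek cognate is 'peleru'.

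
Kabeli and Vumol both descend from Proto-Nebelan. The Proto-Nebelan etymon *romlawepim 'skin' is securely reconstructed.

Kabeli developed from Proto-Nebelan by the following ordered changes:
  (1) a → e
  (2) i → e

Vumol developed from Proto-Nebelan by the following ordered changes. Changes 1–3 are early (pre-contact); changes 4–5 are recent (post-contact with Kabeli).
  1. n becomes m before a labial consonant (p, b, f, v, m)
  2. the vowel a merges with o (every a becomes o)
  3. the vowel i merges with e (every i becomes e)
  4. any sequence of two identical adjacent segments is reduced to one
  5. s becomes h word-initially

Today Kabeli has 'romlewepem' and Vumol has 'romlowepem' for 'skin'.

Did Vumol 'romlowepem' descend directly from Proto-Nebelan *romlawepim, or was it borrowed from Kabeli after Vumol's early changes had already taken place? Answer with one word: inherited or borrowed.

If inherited, *romlawepim would pass through all of Vumol's changes:
Vumol: *romlawepim
  romlawepim (rule 1 does not apply)
  romlawepim → romlowepim   [vowel merger]
  romlowepim → romlowepem   [vowel merger]
  romlowepem (rule 4 does not apply)
  romlowepem (rule 5 does not apply)
  giving Vumol romlowepem.
If borrowed from Kabeli 'romlewepem' after the early changes, it would undergo only the recent ones:
  rule 4 (degemination): no change (romlewepem)
  rule 5 (debuccalisation): no change (romlewepem)
  ⇒ as a loan: romlewepem
Vumol 'romlowepem' matches the inherited outcome exactly, so it is an inherited cognate, not a loan.

inherited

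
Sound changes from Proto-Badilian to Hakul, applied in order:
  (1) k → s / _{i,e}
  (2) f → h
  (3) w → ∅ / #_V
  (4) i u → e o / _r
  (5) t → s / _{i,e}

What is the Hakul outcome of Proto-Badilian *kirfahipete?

Hakul: *kirfahipete
  kirfahipete → sirfahipete   [palatalisation]
  sirfahipete → sirhahipete   [unconditioned shift]
  sirhahipete (rule 3 does not apply)
  sirhahipete → serhahipete   [pre-rhotic lowering]
  serhahipete → serhahipese   [palatalisation]
  giving Hakul serhahipese.

serhahipese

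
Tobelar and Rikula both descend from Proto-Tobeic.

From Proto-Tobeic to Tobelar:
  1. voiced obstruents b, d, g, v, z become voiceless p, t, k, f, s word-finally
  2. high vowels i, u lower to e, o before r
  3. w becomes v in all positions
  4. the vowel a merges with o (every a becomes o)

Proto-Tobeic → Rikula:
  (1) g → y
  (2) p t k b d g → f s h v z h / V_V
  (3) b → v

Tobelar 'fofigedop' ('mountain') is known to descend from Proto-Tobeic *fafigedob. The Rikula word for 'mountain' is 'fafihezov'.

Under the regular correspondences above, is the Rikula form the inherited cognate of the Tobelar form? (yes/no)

Derive the expected Rikula reflex of *fafigedob:
Rikula: start from *fafigedob.
  rule 1 (unconditioned shift): fafigedob → fafiyedob
  rule 2 (intervocalic lenition): fafiyedob → fafiyezob
  rule 3 (unconditioned shift): fafiyezob → fafiyezov
  ⇒ Rikula fafiyezov
The regular Rikula reflex would be 'fafiyezov', but the attested form is 'fafihezov'. The correspondence is irregular, so they are not cognates (the Rikula form has a different source).

no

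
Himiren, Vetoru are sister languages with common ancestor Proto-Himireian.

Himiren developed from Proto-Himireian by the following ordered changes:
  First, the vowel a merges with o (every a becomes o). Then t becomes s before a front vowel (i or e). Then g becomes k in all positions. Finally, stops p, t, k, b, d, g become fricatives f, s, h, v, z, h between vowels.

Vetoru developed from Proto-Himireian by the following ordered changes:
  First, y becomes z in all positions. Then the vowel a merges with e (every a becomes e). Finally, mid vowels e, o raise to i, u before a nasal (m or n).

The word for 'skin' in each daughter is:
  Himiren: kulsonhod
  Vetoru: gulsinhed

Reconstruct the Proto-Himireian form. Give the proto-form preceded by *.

Position 1: Himiren has k, Vetoru has g. Vetoru preserves g here (none of its changes turn any other segment into g), so the proto-segment is *g.
Position 8: Himiren has o, Vetoru has e. Taking the neighbouring segments as reconstructed: Himiren o could go back to *a or *o; Vetoru e could go back to *a or *e — the one source consistent with every daughter is *a.
Position 5: Himiren has o, Vetoru has i. Taking the neighbouring segments as reconstructed: Himiren o could go back to *a or *o; Vetoru i could go back to *a or *e or *i — the one source consistent with every daughter is *a.
The remaining positions agree across the daughters. Check the candidate against every language:
Himiren: *gulsanhad > gulsonhod > kulsonhod  (by vowel merger, unconditioned shift)
Vetoru: *gulsanhad > gulsenhed > gulsinhed  (by vowel merger, pre-nasal raising)
Only *gulsanhad yields all of Himiren kulsonhod, Vetoru gulsinhed.

*gulsanhad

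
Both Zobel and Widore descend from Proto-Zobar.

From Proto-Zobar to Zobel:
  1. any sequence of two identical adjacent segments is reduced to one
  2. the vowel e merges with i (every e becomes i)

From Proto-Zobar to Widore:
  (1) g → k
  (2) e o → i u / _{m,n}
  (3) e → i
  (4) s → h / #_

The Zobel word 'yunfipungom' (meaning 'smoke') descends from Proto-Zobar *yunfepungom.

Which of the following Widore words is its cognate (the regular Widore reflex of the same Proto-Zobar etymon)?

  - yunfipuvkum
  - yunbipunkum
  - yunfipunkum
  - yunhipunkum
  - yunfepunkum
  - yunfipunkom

Widore: *yunfepungom
  yunfepungom → yunfepunkom   [unconditioned shift]
  yunfepunkom → yunfepunkum   [pre-nasal raising]
  yunfepunkum → yunfipunkum   [vowel merger]
  yunfipunkum (rule 4 does not apply)
  giving Widore yunfipunkum.
Among the options, 'yunfipunkum' alone shows every Widore change applied in order.

yunfipunkum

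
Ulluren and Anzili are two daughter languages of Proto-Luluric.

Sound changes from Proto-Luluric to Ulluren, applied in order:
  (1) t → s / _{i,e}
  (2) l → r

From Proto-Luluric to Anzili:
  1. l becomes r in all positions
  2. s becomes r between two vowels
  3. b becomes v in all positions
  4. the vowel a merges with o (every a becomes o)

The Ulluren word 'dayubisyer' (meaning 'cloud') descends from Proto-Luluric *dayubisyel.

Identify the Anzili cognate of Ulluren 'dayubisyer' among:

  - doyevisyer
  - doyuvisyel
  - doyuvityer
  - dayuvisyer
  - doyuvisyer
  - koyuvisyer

Anzili: *dayubisyel > dayubisyer > dayuvisyer > doyuvisyer  (by unconditioned shift, unconditioned shift, vowel merger)
Among the options, 'doyuvisyer' alone shows every Anzili change applied in order.

doyuvisyer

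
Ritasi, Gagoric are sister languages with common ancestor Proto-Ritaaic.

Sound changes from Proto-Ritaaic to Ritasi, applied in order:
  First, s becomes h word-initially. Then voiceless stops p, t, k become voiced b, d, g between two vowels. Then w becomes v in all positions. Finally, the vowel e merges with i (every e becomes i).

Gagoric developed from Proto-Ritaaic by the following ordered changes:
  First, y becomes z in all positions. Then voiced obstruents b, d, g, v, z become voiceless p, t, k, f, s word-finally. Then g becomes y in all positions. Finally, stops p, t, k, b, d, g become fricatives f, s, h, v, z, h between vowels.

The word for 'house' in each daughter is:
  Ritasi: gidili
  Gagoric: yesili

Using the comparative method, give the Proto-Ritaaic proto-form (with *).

Position 1: Ritasi has g, Gagoric has y. In Gagoric, y can only continue *g, so the proto-segment is *g.
Position 3: Ritasi has d, Gagoric has s. Taking the neighbouring segments as reconstructed: Ritasi d could go back to *t or *d; Gagoric s could go back to *t or *s — the one source consistent with every daughter is *t.
Verify the candidate proto-form against each daughter:
Ritasi: *getili
  getili (rule 1 does not apply)
  getili → gedili   [intervocalic voicing]
  gedili (rule 3 does not apply)
  gedili → gidili   [vowel merger]
  giving Ritasi gidili.
Gagoric: *getili
  getili (rule 1 does not apply)
  getili (rule 2 does not apply)
  getili → yetili   [unconditioned shift]
  yetili → yesili   [intervocalic lenition]
  giving Gagoric yesili.
*getili is the unique common source.

*getili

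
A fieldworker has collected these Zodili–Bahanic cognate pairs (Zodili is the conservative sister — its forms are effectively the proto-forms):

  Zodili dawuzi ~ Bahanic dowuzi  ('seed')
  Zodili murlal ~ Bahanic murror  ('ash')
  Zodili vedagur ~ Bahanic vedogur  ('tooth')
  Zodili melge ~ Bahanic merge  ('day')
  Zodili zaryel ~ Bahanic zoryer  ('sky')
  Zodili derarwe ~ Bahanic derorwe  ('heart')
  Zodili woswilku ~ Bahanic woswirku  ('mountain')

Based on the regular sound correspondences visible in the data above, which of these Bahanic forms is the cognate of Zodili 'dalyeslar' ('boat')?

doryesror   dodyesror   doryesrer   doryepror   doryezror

doryesror

dawuzi ~ dowuzi, murlal ~ murror — Zodili a corresponds to Bahanic o after a consonant, before a consonant other than r, m, n, p, b, f, v.
melge ~ merge, woswilku ~ woswirku — Zodili l corresponds to Bahanic r after a vowel, before a consonant other than r, m, n, p, b, f, v.
murlal ~ murror — Zodili l corresponds to Bahanic r after a consonant, before a back vowel.
zaryel ~ zoryer, derarwe ~ derorwe — Zodili a corresponds to Bahanic o after a consonant, before r.
Applying these to Zodili 'dalyeslar':
  dalyeslar → dolyeslar   (a→o after a consonant, before a consonant other than r, m, n, p, b, f, v)
  dolyeslar → doryeslar   (l→r after a vowel, before a consonant other than r, m, n, p, b, f, v)
  doryeslar → doryesrar   (l→r after a consonant, before a back vowel)
  doryesrar → doryesror   (a→o after a consonant, before r)
So the Bahanic cognate is 'doryesror'.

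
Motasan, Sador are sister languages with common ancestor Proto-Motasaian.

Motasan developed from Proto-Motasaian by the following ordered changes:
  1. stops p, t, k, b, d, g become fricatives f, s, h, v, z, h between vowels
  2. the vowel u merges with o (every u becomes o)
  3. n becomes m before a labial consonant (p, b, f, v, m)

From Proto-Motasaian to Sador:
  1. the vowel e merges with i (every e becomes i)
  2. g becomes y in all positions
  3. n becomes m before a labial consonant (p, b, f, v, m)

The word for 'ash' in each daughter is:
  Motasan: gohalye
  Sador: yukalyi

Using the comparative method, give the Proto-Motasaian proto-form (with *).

Position 7: Motasan has e, Sador has i. Motasan preserves e here (none of its changes turn any other segment into e), so the proto-segment is *e.
Position 1: Motasan has g, Sador has y. Motasan preserves g here (none of its changes turn any other segment into g), so the proto-segment is *g.
Position 2: Motasan has o, Sador has u. Sador preserves u here (none of its changes turn any other segment into u), so the proto-segment is *u.
Continuing position by position gives *gukalye; check it forward:
Motasan: *gukalye > guhalye > gohalye  (by intervocalic lenition, vowel merger)
Sador: *gukalye > gukalyi > yukalyi  (by vowel merger, unconditioned shift)
Only *gukalye yields all of Motasan gohalye, Sador yukalyi.

*gukalye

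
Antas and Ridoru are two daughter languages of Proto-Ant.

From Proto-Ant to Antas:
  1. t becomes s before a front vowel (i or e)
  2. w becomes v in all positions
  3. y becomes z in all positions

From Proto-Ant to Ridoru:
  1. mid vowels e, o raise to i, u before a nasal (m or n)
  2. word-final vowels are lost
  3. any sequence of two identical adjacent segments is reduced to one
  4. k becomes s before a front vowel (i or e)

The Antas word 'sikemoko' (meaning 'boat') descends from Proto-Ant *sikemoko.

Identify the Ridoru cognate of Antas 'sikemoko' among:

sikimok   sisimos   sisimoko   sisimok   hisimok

sisimok

Ridoru: start from *sikemoko.
  rule 1 (pre-nasal raising): sikemoko → sikimoko
  rule 2 (apocope): sikimoko → sikimok
  rule 3: no change — sikimok
  rule 4 (palatalisation): sikimok → sisimok
  ⇒ Ridoru sisimok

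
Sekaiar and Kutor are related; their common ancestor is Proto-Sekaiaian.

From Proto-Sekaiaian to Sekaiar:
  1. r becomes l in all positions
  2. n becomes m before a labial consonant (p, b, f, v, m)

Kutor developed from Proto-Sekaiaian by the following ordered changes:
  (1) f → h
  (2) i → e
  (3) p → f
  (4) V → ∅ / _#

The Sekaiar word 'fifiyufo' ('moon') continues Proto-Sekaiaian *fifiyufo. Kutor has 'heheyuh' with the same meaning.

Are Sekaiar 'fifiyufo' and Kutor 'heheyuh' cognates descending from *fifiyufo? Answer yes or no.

Derive the expected Kutor reflex of *fifiyufo:
Kutor: *fifiyufo
  fifiyufo → hihiyuho   [unconditioned shift]
  hihiyuho → heheyuho   [vowel merger]
  heheyuho (rule 3 does not apply)
  heheyuho → heheyuh   [apocope]
  giving Kutor heheyuh.
Kutor 'heheyuh' matches the regular reflex exactly, so the pair is cognate.

yes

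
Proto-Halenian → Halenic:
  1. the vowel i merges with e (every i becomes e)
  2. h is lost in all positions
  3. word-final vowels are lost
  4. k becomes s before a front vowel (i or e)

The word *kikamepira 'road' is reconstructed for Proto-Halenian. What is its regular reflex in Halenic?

sekameper

Halenic: *kikamepira
  kikamepira → kekamepera   [vowel merger]
  kekamepera (rule 2 does not apply)
  kekamepera → kekameper   [apocope]
  kekameper → sekameper   [palatalisation]
  giving Halenic sekameper.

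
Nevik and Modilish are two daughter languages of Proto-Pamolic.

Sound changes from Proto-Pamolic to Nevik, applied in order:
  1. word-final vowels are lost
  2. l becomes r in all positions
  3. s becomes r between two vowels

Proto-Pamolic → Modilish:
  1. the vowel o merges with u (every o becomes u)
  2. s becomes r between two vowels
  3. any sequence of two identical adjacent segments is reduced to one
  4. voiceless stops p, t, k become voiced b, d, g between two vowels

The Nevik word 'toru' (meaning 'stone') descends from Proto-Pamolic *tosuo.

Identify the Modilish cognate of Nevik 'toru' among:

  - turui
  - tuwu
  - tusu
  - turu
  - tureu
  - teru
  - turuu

turu

Modilish: *tosuo > tusuu > turuu > turu  (by vowel merger, rhotacism, degemination)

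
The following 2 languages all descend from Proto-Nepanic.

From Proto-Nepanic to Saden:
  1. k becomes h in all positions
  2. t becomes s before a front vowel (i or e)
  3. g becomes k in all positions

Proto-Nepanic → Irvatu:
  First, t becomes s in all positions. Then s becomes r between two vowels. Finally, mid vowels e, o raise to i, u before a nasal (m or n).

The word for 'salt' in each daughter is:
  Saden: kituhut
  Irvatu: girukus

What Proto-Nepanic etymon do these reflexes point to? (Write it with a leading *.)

*gitukut

Position 7: Saden has t, Irvatu has s. Saden preserves t here (none of its changes turn any other segment into t), so the proto-segment is *t.
Position 3: Saden has t, Irvatu has r. Saden preserves t here (none of its changes turn any other segment into t), so the proto-segment is *t.
Position 5: Saden has h, Irvatu has k. Irvatu preserves k here (none of its changes turn any other segment into k), so the proto-segment is *k.
This points to *gitukut. Verify forward in each daughter:
Saden: *gitukut
  gitukut → gituhut   [unconditioned shift]
  gituhut (rule 2 does not apply)
  gituhut → kituhut   [unconditioned shift]
  giving Saden kituhut.
Irvatu: start from *gitukut.
  rule 1 (unconditioned shift): gitukut → gisukus
  rule 2 (rhotacism): gisukus → girukus
  rule 3: no change — girukus
  ⇒ Irvatu girukus
Only *gitukut yields all of Saden kituhut, Irvatu girukus.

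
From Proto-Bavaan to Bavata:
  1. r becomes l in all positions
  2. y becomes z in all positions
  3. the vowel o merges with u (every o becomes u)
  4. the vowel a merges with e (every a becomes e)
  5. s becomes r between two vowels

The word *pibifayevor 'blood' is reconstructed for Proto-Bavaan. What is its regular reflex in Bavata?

Bavata: start from *pibifayevor.
  rule 1 (unconditioned shift): pibifayevor → pibifayevol
  rule 2 (unconditioned shift): pibifayevol → pibifazevol
  rule 3 (vowel merger): pibifazevol → pibifazevul
  rule 4 (vowel merger): pibifazevul → pibifezevul
  rule 5: no change — pibifezevul
  ⇒ Bavata pibifezevul

pibifezevul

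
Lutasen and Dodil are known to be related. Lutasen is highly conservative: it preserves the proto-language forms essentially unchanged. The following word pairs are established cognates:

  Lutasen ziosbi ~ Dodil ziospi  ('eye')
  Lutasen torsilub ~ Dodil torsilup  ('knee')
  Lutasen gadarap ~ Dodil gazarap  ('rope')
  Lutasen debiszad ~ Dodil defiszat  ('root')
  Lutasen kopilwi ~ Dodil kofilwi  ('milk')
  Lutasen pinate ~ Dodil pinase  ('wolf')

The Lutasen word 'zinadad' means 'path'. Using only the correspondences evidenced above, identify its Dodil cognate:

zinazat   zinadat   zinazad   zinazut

gadarap ~ gazarap — Lutasen d corresponds to Dodil z between vowels (before a back vowel).
debiszad ~ defiszat — Lutasen d corresponds to Dodil t word-finally.
Applying these to Lutasen 'zinadad':
  zinadad → zinazad   (d→z between vowels (before a back vowel))
  zinazad → zinazat   (d→t word-finally)
So the Dodil cognate is 'zinazat'.

zinazat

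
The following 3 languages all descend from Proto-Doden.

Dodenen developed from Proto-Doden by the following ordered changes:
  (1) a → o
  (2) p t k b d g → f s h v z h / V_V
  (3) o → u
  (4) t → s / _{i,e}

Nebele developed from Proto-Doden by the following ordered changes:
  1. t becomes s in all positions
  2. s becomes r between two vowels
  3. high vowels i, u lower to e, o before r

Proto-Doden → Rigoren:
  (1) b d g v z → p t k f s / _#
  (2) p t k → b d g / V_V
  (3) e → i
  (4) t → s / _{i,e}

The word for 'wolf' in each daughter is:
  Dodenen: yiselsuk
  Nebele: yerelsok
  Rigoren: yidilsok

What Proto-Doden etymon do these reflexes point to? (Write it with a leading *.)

Position 3: Dodenen has s, Nebele has r, Rigoren has d. Taking the neighbouring segments as reconstructed: Dodenen s could go back to *t or *s; Nebele r could go back to *t or *s or *r; Rigoren d could go back to *t or *d — the one source consistent with every daughter is *t.
Position 7: Dodenen has u, Nebele has o, Rigoren has o. Rigoren preserves o here (none of its changes turn any other segment into o), so the proto-segment is *o.
Position 2: Dodenen has i, Nebele has e, Rigoren has i. Dodenen preserves i here (none of its changes turn any other segment into i), so the proto-segment is *i.
Continuing position by position gives *yitelsok; check it forward:
Dodenen: start from *yitelsok.
  rule 1: no change — yitelsok
  rule 2 (intervocalic lenition): yitelsok → yiselsok
  rule 3 (vowel merger): yiselsok → yiselsuk
  rule 4: no change — yiselsuk
  ⇒ Dodenen yiselsuk
Nebele: start from *yitelsok.
  rule 1 (unconditioned shift): yitelsok → yiselsok
  rule 2 (rhotacism): yiselsok → yirelsok
  rule 3 (pre-rhotic lowering): yirelsok → yerelsok
  ⇒ Nebele yerelsok
Rigoren: start from *yitelsok.
  rule 1: no change — yitelsok
  rule 2 (intervocalic voicing): yitelsok → yidelsok
  rule 3 (vowel merger): yidelsok → yidilsok
  rule 4: no change — yidilsok
  ⇒ Rigoren yidilsok
Only *yitelsok yields all of Dodenen yiselsuk, Nebele yerelsok, Rigoren yidilsok.

*yitelsok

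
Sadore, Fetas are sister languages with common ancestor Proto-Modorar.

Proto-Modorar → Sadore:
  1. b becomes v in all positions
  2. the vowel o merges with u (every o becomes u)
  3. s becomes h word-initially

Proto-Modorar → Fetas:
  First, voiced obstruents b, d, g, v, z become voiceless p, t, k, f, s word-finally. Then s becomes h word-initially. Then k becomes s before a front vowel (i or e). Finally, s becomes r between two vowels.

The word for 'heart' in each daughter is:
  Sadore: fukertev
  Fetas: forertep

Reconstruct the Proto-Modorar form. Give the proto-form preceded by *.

Position 3: Sadore has k, Fetas has r. Sadore preserves k here (none of its changes turn any other segment into k), so the proto-segment is *k.
Position 2: Sadore has u, Fetas has o. Fetas preserves o here (none of its changes turn any other segment into o), so the proto-segment is *o.
Verify the candidate proto-form against each daughter:
Sadore: *fokerteb > fokertev > fukertev  (by unconditioned shift, vowel merger)
Fetas: *fokerteb > fokertep > fosertep > forertep  (by final devoicing, palatalisation, rhotacism)
Only *fokerteb yields all of Sadore fukertev, Fetas forertep.

*fokerteb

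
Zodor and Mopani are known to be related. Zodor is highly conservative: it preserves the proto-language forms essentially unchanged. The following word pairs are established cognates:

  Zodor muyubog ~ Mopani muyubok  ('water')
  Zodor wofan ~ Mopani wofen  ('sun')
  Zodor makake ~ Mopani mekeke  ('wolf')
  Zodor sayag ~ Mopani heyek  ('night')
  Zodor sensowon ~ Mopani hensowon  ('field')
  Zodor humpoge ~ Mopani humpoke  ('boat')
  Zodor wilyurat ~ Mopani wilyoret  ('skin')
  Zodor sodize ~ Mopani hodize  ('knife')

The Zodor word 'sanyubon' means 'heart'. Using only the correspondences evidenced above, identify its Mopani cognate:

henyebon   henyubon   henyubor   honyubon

henyubon

sayag ~ heyek — Zodor s corresponds to Mopani h word-initially before a back vowel.
wofan ~ wofen — Zodor a corresponds to Mopani e after a consonant, before a nasal.
Applying these to Zodor 'sanyubon':
  sanyubon → hanyubon   (s→h word-initially before a back vowel)
  hanyubon → henyubon   (a→e after a consonant, before a nasal)
So the Mopani cognate is 'henyubon'.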